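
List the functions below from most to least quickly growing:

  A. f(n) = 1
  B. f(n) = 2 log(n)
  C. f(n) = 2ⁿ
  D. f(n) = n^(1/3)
C > D > B > A

Comparing growth rates:
C = 2ⁿ is O(2ⁿ)
D = n^(1/3) is O(n^(1/3))
B = 2 log(n) is O(log n)
A = 1 is O(1)

Therefore, the order from fastest to slowest is: C > D > B > A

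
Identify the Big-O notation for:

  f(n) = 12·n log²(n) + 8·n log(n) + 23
O(n log² n)

The dominant term in 12·n log²(n) + 8·n log(n) + 23 is 12·n log²(n), which is Θ(n log² n).
Lower-order terms (8·n log(n), 23) are asymptotically negligible.
Constants are absorbed, so the tightest bound is O(n log² n).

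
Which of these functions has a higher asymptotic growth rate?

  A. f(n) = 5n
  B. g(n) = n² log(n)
B

f(n) = 5n is O(n), while g(n) = n² log(n) is O(n² log n).
Since O(n² log n) grows faster than O(n), g(n) dominates.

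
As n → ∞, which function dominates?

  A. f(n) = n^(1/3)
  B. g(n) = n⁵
B

f(n) = n^(1/3) is O(n^(1/3)), while g(n) = n⁵ is O(n⁵).
Since O(n⁵) grows faster than O(n^(1/3)), g(n) dominates.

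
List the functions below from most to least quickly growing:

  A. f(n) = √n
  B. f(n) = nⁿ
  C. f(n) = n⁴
B > C > A

Comparing growth rates:
B = nⁿ is O(nⁿ)
C = n⁴ is O(n⁴)
A = √n is O(√n)

Therefore, the order from fastest to slowest is: B > C > A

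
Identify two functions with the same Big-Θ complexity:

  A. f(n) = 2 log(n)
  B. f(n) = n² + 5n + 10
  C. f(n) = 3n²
B and C

Examining each function:
  A. 2 log(n) is O(log n)
  B. n² + 5n + 10 is O(n²)
  C. 3n² is O(n²)

Functions B and C both have the same complexity class.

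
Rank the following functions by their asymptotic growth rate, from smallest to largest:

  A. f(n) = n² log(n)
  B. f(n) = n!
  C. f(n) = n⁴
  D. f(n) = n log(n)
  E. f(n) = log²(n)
E < D < A < C < B

Comparing growth rates:
E = log²(n) is O(log² n)
D = n log(n) is O(n log n)
A = n² log(n) is O(n² log n)
C = n⁴ is O(n⁴)
B = n! is O(n!)

Therefore, the order from slowest to fastest is: E < D < A < C < B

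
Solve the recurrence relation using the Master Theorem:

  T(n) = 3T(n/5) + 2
Θ(n^log₅(3))

Master Theorem: a = 3, b = 5, f(n) = 2.
Compute the critical exponent d = log₅(3) = 0.683.
Compare f(n) = Θ(1) against n^d:
  k = 0 < d = 0.683, so f(n) = O(n^(d-ε)) — Case 1.
  The recursion cost dominates: T(n) = Θ(n^d) = Θ(n^log₅(3)).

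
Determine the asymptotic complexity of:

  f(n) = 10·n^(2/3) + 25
O(n^(2/3))

The dominant term in 10·n^(2/3) + 25 is 10·n^(2/3), which is Θ(n^(2/3)).
Lower-order terms (25) are asymptotically negligible.
Constants are absorbed, so the tightest bound is O(n^(2/3)).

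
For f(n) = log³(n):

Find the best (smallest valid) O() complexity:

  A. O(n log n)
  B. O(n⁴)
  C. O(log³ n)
C

f(n) = log³(n) is O(log³ n).
All listed options are valid Big-O bounds (upper bounds),
but O(log³ n) is the tightest (smallest valid bound).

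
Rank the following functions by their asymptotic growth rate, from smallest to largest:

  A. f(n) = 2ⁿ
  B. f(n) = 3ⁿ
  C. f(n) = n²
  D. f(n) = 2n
D < C < A < B

Comparing growth rates:
D = 2n is O(n)
C = n² is O(n²)
A = 2ⁿ is O(2ⁿ)
B = 3ⁿ is O(3ⁿ)

Therefore, the order from slowest to fastest is: D < C < A < B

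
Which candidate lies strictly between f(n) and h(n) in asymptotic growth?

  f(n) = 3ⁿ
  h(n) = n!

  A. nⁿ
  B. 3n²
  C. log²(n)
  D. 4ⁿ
D

We need g(n) with 3ⁿ = o(g(n)) and g(n) = o(n!), i.e. O(3ⁿ) ≺ g ≺ O(n!).
Check each option:
  A. nⁿ — O(nⁿ) does not grow strictly slower than h(n)
  B. 3n² — O(n²) does not grow strictly faster than f(n)
  C. log²(n) — O(log² n) does not grow strictly faster than f(n)
  D. 4ⁿ — O(4ⁿ) is strictly between O(3ⁿ) and O(n!) ✓

Only option D (4ⁿ) lies strictly between.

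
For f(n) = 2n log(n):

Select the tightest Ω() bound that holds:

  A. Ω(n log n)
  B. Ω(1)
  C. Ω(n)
A

f(n) = 2n log(n) is Ω(n log n).
All listed options are valid Big-Ω bounds (lower bounds),
but Ω(n log n) is the tightest (largest valid bound).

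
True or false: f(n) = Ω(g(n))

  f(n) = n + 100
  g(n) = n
True

f(n) = n + 100 and g(n) = n are both O(n).
Big-Ω permits equal growth rates (f ≥ c·g for some c > 0), so f(n) = Ω(g(n)) is true.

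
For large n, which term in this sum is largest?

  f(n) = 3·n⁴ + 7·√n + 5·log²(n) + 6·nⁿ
6·nⁿ

Looking at each term:
  - 3·n⁴ is O(n⁴)
  - 7·√n is O(√n)
  - 5·log²(n) is O(log² n)
  - 6·nⁿ is O(nⁿ)

The term 6·nⁿ (O(nⁿ)) grows fastest and dominates all others.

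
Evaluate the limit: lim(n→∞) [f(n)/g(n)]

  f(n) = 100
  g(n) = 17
100/17

Since 100 and 17 have the same growth rate (O(1)),
the ratio converges to a constant: 100/17.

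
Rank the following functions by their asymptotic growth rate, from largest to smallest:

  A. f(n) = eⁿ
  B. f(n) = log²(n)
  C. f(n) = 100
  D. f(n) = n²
A > D > B > C

Comparing growth rates:
A = eⁿ is O(eⁿ)
D = n² is O(n²)
B = log²(n) is O(log² n)
C = 100 is O(1)

Therefore, the order from fastest to slowest is: A > D > B > C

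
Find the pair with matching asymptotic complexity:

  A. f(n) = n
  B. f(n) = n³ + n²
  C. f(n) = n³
B and C

Examining each function:
  A. n is O(n)
  B. n³ + n² is O(n³)
  C. n³ is O(n³)

Functions B and C both have the same complexity class.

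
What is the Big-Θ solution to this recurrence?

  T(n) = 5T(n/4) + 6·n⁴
Θ(n⁴)

Master Theorem: a = 5, b = 4, f(n) = 6·n⁴.
Compute the critical exponent d = log₄(5) = 1.161.
Compare f(n) = Θ(n⁴) against n^d:
  k = 4 > d = 1.161, so f(n) = Ω(n^(d+ε)) — Case 3.
  Regularity: a·(n/b)^4/n^4 = a/b^4 = 5/256 < 1 ✓.
  The top-level work dominates: T(n) = Θ(f(n)) = Θ(n⁴).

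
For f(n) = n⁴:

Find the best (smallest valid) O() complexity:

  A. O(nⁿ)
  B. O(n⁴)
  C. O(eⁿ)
B

f(n) = n⁴ is O(n⁴).
All listed options are valid Big-O bounds (upper bounds),
but O(n⁴) is the tightest (smallest valid bound).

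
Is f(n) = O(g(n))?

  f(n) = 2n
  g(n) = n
True

f(n) = 2n and g(n) = n are both O(n).
Big-O permits equal growth rates (f ≤ c·g for some c), so f(n) = O(g(n)) is true.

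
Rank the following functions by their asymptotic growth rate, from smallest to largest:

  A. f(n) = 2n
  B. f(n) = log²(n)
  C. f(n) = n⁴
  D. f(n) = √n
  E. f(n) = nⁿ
B < D < A < C < E

Comparing growth rates:
B = log²(n) is O(log² n)
D = √n is O(√n)
A = 2n is O(n)
C = n⁴ is O(n⁴)
E = nⁿ is O(nⁿ)

Therefore, the order from slowest to fastest is: B < D < A < C < E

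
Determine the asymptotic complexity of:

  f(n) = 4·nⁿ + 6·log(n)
O(nⁿ)

The dominant term in 4·nⁿ + 6·log(n) is 4·nⁿ, which is Θ(nⁿ).
Lower-order terms (6·log(n)) are asymptotically negligible.
Constants are absorbed, so the tightest bound is O(nⁿ).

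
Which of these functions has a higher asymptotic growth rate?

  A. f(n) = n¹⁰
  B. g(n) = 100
A

f(n) = n¹⁰ is O(n¹⁰), while g(n) = 100 is O(1).
Since O(n¹⁰) grows faster than O(1), f(n) dominates.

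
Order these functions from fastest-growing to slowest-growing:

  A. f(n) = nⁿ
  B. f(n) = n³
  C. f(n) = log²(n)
A > B > C

Comparing growth rates:
A = nⁿ is O(nⁿ)
B = n³ is O(n³)
C = log²(n) is O(log² n)

Therefore, the order from fastest to slowest is: A > B > C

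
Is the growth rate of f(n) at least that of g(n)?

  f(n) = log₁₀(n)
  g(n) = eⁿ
False

f(n) = log₁₀(n) is O(log n), and g(n) = eⁿ is O(eⁿ).
Since O(log n) grows slower than O(eⁿ), f(n) = Ω(g(n)) is false.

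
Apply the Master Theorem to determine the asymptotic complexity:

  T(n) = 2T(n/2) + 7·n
Θ(n log n)

Master Theorem: a = 2, b = 2, f(n) = 7·n.
Compute the critical exponent d = log₂(2) = 1.
Compare f(n) = Θ(n) against n^d:
  k = 1 = d, so f(n) = Θ(n^d) — Case 2.
  Work is balanced across levels: T(n) = Θ(n^d log n) = Θ(n log n).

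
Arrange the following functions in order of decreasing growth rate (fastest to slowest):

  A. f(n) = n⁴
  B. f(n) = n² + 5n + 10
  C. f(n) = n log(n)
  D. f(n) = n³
A > D > B > C

Comparing growth rates:
A = n⁴ is O(n⁴)
D = n³ is O(n³)
B = n² + 5n + 10 is O(n²)
C = n log(n) is O(n log n)

Therefore, the order from fastest to slowest is: A > D > B > C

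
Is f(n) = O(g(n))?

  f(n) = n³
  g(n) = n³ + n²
True

f(n) = n³ and g(n) = n³ + n² are both O(n³).
Big-O permits equal growth rates (f ≤ c·g for some c), so f(n) = O(g(n)) is true.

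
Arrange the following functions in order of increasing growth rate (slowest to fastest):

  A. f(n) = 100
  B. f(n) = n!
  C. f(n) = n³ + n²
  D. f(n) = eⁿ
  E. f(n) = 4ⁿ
A < C < D < E < B

Comparing growth rates:
A = 100 is O(1)
C = n³ + n² is O(n³)
D = eⁿ is O(eⁿ)
E = 4ⁿ is O(4ⁿ)
B = n! is O(n!)

Therefore, the order from slowest to fastest is: A < C < D < E < B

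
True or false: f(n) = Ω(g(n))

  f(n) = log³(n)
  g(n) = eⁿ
False

f(n) = log³(n) is O(log³ n), and g(n) = eⁿ is O(eⁿ).
Since O(log³ n) grows slower than O(eⁿ), f(n) = Ω(g(n)) is false.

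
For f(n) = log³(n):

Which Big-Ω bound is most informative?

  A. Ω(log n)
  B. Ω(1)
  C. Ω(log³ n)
C

f(n) = log³(n) is Ω(log³ n).
All listed options are valid Big-Ω bounds (lower bounds),
but Ω(log³ n) is the tightest (largest valid bound).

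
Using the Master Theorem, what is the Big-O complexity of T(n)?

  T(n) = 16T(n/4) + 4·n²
Θ(n² log n)

Master Theorem: a = 16, b = 4, f(n) = 4·n².
Compute the critical exponent d = log₄(16) = 2.
Compare f(n) = Θ(n²) against n^d:
  k = 2 = d, so f(n) = Θ(n^d) — Case 2.
  Work is balanced across levels: T(n) = Θ(n^d log n) = Θ(n² log n).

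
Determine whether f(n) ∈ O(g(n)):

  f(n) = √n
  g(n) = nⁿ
True

f(n) = √n is O(√n), and g(n) = nⁿ is O(nⁿ).
Since O(√n) ⊆ O(nⁿ) (f grows no faster than g), f(n) = O(g(n)) is true.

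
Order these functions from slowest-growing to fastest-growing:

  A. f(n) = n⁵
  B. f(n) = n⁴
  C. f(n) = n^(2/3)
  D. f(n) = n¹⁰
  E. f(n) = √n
E < C < B < A < D

Comparing growth rates:
E = √n is O(√n)
C = n^(2/3) is O(n^(2/3))
B = n⁴ is O(n⁴)
A = n⁵ is O(n⁵)
D = n¹⁰ is O(n¹⁰)

Therefore, the order from slowest to fastest is: E < C < B < A < D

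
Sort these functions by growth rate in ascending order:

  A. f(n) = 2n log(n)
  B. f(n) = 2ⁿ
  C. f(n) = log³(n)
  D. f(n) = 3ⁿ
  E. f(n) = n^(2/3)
C < E < A < B < D

Comparing growth rates:
C = log³(n) is O(log³ n)
E = n^(2/3) is O(n^(2/3))
A = 2n log(n) is O(n log n)
B = 2ⁿ is O(2ⁿ)
D = 3ⁿ is O(3ⁿ)

Therefore, the order from slowest to fastest is: C < E < A < B < D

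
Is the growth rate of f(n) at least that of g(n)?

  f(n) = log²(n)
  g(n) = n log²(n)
False

f(n) = log²(n) is O(log² n), and g(n) = n log²(n) is O(n log² n).
Since O(log² n) grows slower than O(n log² n), f(n) = Ω(g(n)) is false.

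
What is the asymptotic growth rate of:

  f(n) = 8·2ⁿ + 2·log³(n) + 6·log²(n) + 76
Θ(2ⁿ)

Order the terms by growth rate: 76 ≺ 6·log²(n) ≺ 2·log³(n) ≺ 8·2ⁿ.
The fastest-growing term 8·2ⁿ dominates as n → ∞; dropping its constant factor gives Θ(2ⁿ).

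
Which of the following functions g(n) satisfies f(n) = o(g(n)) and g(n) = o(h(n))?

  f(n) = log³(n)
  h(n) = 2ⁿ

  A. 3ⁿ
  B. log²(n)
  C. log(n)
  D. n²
D

We need g(n) with log³(n) = o(g(n)) and g(n) = o(2ⁿ), i.e. O(log³ n) ≺ g ≺ O(2ⁿ).
Check each option:
  A. 3ⁿ — O(3ⁿ) does not grow strictly slower than h(n)
  B. log²(n) — O(log² n) does not grow strictly faster than f(n)
  C. log(n) — O(log n) does not grow strictly faster than f(n)
  D. n² — O(n²) is strictly between O(log³ n) and O(2ⁿ) ✓

Only option D (n²) lies strictly between.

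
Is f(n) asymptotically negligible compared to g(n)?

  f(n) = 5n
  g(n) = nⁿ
True

f(n) = 5n is O(n), and g(n) = nⁿ is O(nⁿ).
Since O(n) grows strictly slower than O(nⁿ), f(n) = o(g(n)) is true.
This means lim(n→∞) f(n)/g(n) = 0.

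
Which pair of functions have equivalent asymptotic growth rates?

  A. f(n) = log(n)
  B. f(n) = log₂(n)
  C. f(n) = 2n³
A and B

Examining each function:
  A. log(n) is O(log n)
  B. log₂(n) is O(log n)
  C. 2n³ is O(n³)

Functions A and B both have the same complexity class.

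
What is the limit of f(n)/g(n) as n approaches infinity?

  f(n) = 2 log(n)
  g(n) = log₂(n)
log(4)

Since 2 log(n) and log₂(n) have the same growth rate (O(log n)),
the ratio converges to a constant: log(4).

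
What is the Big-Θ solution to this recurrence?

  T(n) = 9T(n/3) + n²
Θ(n² log n)

Master Theorem: a = 9, b = 3, f(n) = n².
Compute the critical exponent d = log₃(9) = 2.
Compare f(n) = Θ(n²) against n^d:
  k = 2 = d, so f(n) = Θ(n^d) — Case 2.
  Work is balanced across levels: T(n) = Θ(n^d log n) = Θ(n² log n).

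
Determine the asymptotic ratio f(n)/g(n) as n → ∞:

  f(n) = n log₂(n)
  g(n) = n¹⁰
0

Since n log₂(n) (O(n log n)) grows slower than n¹⁰ (O(n¹⁰)),
the ratio f(n)/g(n) → 0 as n → ∞.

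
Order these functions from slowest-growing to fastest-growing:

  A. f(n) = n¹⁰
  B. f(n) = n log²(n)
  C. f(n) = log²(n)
C < B < A

Comparing growth rates:
C = log²(n) is O(log² n)
B = n log²(n) is O(n log² n)
A = n¹⁰ is O(n¹⁰)

Therefore, the order from slowest to fastest is: C < B < A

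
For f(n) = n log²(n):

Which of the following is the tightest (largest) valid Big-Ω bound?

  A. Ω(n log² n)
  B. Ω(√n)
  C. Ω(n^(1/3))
A

f(n) = n log²(n) is Ω(n log² n).
All listed options are valid Big-Ω bounds (lower bounds),
but Ω(n log² n) is the tightest (largest valid bound).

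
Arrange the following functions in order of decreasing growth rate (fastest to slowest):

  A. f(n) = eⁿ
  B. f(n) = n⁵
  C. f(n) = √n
A > B > C

Comparing growth rates:
A = eⁿ is O(eⁿ)
B = n⁵ is O(n⁵)
C = √n is O(√n)

Therefore, the order from fastest to slowest is: A > B > C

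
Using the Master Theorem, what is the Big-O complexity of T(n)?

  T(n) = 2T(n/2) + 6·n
Θ(n log n)

Master Theorem: a = 2, b = 2, f(n) = 6·n.
Compute the critical exponent d = log₂(2) = 1.
Compare f(n) = Θ(n) against n^d:
  k = 1 = d, so f(n) = Θ(n^d) — Case 2.
  Work is balanced across levels: T(n) = Θ(n^d log n) = Θ(n log n).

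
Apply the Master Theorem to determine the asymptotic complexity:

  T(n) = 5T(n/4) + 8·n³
Θ(n³)

Master Theorem: a = 5, b = 4, f(n) = 8·n³.
Compute the critical exponent d = log₄(5) = 1.161.
Compare f(n) = Θ(n³) against n^d:
  k = 3 > d = 1.161, so f(n) = Ω(n^(d+ε)) — Case 3.
  Regularity: a·(n/b)^3/n^3 = a/b^3 = 5/64 < 1 ✓.
  The top-level work dominates: T(n) = Θ(f(n)) = Θ(n³).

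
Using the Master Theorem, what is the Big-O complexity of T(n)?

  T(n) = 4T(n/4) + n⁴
Θ(n⁴)

Master Theorem: a = 4, b = 4, f(n) = n⁴.
Compute the critical exponent d = log₄(4) = 1.
Compare f(n) = Θ(n⁴) against n^d:
  k = 4 > d = 1, so f(n) = Ω(n^(d+ε)) — Case 3.
  Regularity: a·(n/b)^4/n^4 = a/b^4 = 4/256 < 1 ✓.
  The top-level work dominates: T(n) = Θ(f(n)) = Θ(n⁴).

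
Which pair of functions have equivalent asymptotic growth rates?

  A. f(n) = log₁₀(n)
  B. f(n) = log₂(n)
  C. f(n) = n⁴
A and B

Examining each function:
  A. log₁₀(n) is O(log n)
  B. log₂(n) is O(log n)
  C. n⁴ is O(n⁴)

Functions A and B both have the same complexity class.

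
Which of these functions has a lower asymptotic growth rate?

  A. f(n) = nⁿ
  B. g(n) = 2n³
B

f(n) = nⁿ is O(nⁿ), while g(n) = 2n³ is O(n³).
Since O(n³) grows slower than O(nⁿ), g(n) is dominated.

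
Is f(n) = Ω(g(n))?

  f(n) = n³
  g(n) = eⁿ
False

f(n) = n³ is O(n³), and g(n) = eⁿ is O(eⁿ).
Since O(n³) grows slower than O(eⁿ), f(n) = Ω(g(n)) is false.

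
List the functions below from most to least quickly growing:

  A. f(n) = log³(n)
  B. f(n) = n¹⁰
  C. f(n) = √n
B > C > A

Comparing growth rates:
B = n¹⁰ is O(n¹⁰)
C = √n is O(√n)
A = log³(n) is O(log³ n)

Therefore, the order from fastest to slowest is: B > C > A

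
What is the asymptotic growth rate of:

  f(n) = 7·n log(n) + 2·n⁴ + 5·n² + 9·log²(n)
Θ(n⁴)

Order the terms by growth rate: 9·log²(n) ≺ 7·n log(n) ≺ 5·n² ≺ 2·n⁴.
The fastest-growing term 2·n⁴ dominates as n → ∞; dropping its constant factor gives Θ(n⁴).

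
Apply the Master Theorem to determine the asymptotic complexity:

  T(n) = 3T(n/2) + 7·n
Θ(n^log₂(3))

Master Theorem: a = 3, b = 2, f(n) = 7·n.
Compute the critical exponent d = log₂(3) = 1.585.
Compare f(n) = Θ(n) against n^d:
  k = 1 < d = 1.585, so f(n) = O(n^(d-ε)) — Case 1.
  The recursion cost dominates: T(n) = Θ(n^d) = Θ(n^log₂(3)).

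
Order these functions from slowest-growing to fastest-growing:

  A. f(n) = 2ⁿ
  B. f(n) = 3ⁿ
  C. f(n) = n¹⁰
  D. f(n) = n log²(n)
D < C < A < B

Comparing growth rates:
D = n log²(n) is O(n log² n)
C = n¹⁰ is O(n¹⁰)
A = 2ⁿ is O(2ⁿ)
B = 3ⁿ is O(3ⁿ)

Therefore, the order from slowest to fastest is: D < C < A < B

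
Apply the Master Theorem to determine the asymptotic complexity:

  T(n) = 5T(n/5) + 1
Θ(n)

Master Theorem: a = 5, b = 5, f(n) = 1.
Compute the critical exponent d = log₅(5) = 1.
Compare f(n) = Θ(1) against n^d:
  k = 0 < d = 1, so f(n) = O(n^(d-ε)) — Case 1.
  The recursion cost dominates: T(n) = Θ(n^d) = Θ(n).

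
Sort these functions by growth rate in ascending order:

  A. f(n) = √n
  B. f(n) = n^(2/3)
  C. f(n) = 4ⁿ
A < B < C

Comparing growth rates:
A = √n is O(√n)
B = n^(2/3) is O(n^(2/3))
C = 4ⁿ is O(4ⁿ)

Therefore, the order from slowest to fastest is: A < B < C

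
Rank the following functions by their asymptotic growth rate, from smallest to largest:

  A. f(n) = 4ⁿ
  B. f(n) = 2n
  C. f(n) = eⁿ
B < C < A

Comparing growth rates:
B = 2n is O(n)
C = eⁿ is O(eⁿ)
A = 4ⁿ is O(4ⁿ)

Therefore, the order from slowest to fastest is: B < C < A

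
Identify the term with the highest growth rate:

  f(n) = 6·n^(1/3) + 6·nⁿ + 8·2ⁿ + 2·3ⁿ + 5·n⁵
6·nⁿ

Looking at each term:
  - 6·n^(1/3) is O(n^(1/3))
  - 6·nⁿ is O(nⁿ)
  - 8·2ⁿ is O(2ⁿ)
  - 2·3ⁿ is O(3ⁿ)
  - 5·n⁵ is O(n⁵)

The term 6·nⁿ (O(nⁿ)) grows fastest and dominates all others.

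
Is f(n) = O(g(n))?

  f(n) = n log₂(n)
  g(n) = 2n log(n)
True

f(n) = n log₂(n) and g(n) = 2n log(n) are both O(n log n).
Big-O permits equal growth rates (f ≤ c·g for some c), so f(n) = O(g(n)) is true.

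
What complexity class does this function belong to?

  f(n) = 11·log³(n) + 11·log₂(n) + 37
O(log³ n)

The dominant term in 11·log³(n) + 11·log₂(n) + 37 is 11·log³(n), which is Θ(log³ n).
Lower-order terms (11·log₂(n), 37) are asymptotically negligible.
Constants are absorbed, so the tightest bound is O(log³ n).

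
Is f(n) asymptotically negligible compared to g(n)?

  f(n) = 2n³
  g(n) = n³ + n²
False

f(n) = 2n³ is O(n³), and g(n) = n³ + n² is O(n³).
Since they have the same growth rate, f(n) = o(g(n)) is false.
(f = o(g) requires f to grow strictly slower, not equal.)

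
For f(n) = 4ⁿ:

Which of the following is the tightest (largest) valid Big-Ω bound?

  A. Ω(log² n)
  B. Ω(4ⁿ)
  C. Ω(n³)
B

f(n) = 4ⁿ is Ω(4ⁿ).
All listed options are valid Big-Ω bounds (lower bounds),
but Ω(4ⁿ) is the tightest (largest valid bound).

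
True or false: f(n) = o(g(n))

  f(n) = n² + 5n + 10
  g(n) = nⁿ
True

f(n) = n² + 5n + 10 is O(n²), and g(n) = nⁿ is O(nⁿ).
Since O(n²) grows strictly slower than O(nⁿ), f(n) = o(g(n)) is true.
This means lim(n→∞) f(n)/g(n) = 0.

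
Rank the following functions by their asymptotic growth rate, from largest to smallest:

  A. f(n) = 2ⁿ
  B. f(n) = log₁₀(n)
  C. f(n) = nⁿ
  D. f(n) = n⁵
C > A > D > B

Comparing growth rates:
C = nⁿ is O(nⁿ)
A = 2ⁿ is O(2ⁿ)
D = n⁵ is O(n⁵)
B = log₁₀(n) is O(log n)

Therefore, the order from fastest to slowest is: C > A > D > B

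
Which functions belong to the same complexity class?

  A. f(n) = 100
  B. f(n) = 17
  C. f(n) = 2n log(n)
A and B

Examining each function:
  A. 100 is O(1)
  B. 17 is O(1)
  C. 2n log(n) is O(n log n)

Functions A and B both have the same complexity class.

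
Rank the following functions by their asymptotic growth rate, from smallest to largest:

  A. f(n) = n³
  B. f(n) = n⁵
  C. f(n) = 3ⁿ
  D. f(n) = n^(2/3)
D < A < B < C

Comparing growth rates:
D = n^(2/3) is O(n^(2/3))
A = n³ is O(n³)
B = n⁵ is O(n⁵)
C = 3ⁿ is O(3ⁿ)

Therefore, the order from slowest to fastest is: D < A < B < C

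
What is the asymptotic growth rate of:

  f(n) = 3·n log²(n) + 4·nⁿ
Θ(nⁿ)

Order the terms by growth rate: 3·n log²(n) ≺ 4·nⁿ.
The fastest-growing term 4·nⁿ dominates as n → ∞; dropping its constant factor gives Θ(nⁿ).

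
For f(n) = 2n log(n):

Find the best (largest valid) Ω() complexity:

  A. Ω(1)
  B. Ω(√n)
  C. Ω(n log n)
C

f(n) = 2n log(n) is Ω(n log n).
All listed options are valid Big-Ω bounds (lower bounds),
but Ω(n log n) is the tightest (largest valid bound).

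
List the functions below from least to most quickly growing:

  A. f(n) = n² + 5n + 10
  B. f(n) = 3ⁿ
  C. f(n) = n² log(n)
A < C < B

Comparing growth rates:
A = n² + 5n + 10 is O(n²)
C = n² log(n) is O(n² log n)
B = 3ⁿ is O(3ⁿ)

Therefore, the order from slowest to fastest is: A < C < B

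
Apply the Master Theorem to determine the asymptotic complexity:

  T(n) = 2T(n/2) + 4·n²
Θ(n²)

Master Theorem: a = 2, b = 2, f(n) = 4·n².
Compute the critical exponent d = log₂(2) = 1.
Compare f(n) = Θ(n²) against n^d:
  k = 2 > d = 1, so f(n) = Ω(n^(d+ε)) — Case 3.
  Regularity: a·(n/b)^2/n^2 = a/b^2 = 2/4 < 1 ✓.
  The top-level work dominates: T(n) = Θ(f(n)) = Θ(n²).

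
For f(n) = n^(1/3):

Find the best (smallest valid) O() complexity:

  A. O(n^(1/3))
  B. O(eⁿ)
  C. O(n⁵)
A

f(n) = n^(1/3) is O(n^(1/3)).
All listed options are valid Big-O bounds (upper bounds),
but O(n^(1/3)) is the tightest (smallest valid bound).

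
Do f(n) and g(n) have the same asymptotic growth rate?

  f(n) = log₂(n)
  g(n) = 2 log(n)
True

f(n) = log₂(n) and g(n) = 2 log(n) are both O(log n).
Since they have the same asymptotic growth rate, f(n) = Θ(g(n)) is true.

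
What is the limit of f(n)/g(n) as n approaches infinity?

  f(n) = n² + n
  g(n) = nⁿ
0

Since n² + n (O(n²)) grows slower than nⁿ (O(nⁿ)),
the ratio f(n)/g(n) → 0 as n → ∞.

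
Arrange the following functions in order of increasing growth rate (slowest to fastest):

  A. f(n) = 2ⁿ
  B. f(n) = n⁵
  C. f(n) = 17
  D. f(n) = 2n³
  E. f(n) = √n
C < E < D < B < A

Comparing growth rates:
C = 17 is O(1)
E = √n is O(√n)
D = 2n³ is O(n³)
B = n⁵ is O(n⁵)
A = 2ⁿ is O(2ⁿ)

Therefore, the order from slowest to fastest is: C < E < D < B < A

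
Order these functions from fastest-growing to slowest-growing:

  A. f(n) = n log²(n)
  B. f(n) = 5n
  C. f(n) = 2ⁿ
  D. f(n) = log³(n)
C > A > B > D

Comparing growth rates:
C = 2ⁿ is O(2ⁿ)
A = n log²(n) is O(n log² n)
B = 5n is O(n)
D = log³(n) is O(log³ n)

Therefore, the order from fastest to slowest is: C > A > B > D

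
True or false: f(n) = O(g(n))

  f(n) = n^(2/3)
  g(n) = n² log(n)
True

f(n) = n^(2/3) is O(n^(2/3)), and g(n) = n² log(n) is O(n² log n).
Since O(n^(2/3)) ⊆ O(n² log n) (f grows no faster than g), f(n) = O(g(n)) is true.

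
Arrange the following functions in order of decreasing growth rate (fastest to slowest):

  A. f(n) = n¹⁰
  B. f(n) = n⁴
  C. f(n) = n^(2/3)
A > B > C

Comparing growth rates:
A = n¹⁰ is O(n¹⁰)
B = n⁴ is O(n⁴)
C = n^(2/3) is O(n^(2/3))

Therefore, the order from fastest to slowest is: A > B > C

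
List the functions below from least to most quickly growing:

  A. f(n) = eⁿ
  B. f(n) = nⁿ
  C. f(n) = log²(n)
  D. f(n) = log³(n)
C < D < A < B

Comparing growth rates:
C = log²(n) is O(log² n)
D = log³(n) is O(log³ n)
A = eⁿ is O(eⁿ)
B = nⁿ is O(nⁿ)

Therefore, the order from slowest to fastest is: C < D < A < B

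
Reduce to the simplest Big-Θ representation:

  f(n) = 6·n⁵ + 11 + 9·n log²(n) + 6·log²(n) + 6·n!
Θ(n!)

Order the terms by growth rate: 11 ≺ 6·log²(n) ≺ 9·n log²(n) ≺ 6·n⁵ ≺ 6·n!.
The fastest-growing term 6·n! dominates as n → ∞; dropping its constant factor gives Θ(n!).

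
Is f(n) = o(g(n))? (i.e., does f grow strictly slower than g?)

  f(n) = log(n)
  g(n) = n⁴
True

f(n) = log(n) is O(log n), and g(n) = n⁴ is O(n⁴).
Since O(log n) grows strictly slower than O(n⁴), f(n) = o(g(n)) is true.
This means lim(n→∞) f(n)/g(n) = 0.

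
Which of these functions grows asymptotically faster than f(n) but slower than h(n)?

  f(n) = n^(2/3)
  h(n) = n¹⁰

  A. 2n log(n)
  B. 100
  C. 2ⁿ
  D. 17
A

We need g(n) with n^(2/3) = o(g(n)) and g(n) = o(n¹⁰), i.e. O(n^(2/3)) ≺ g ≺ O(n¹⁰).
Check each option:
  A. 2n log(n) — O(n log n) is strictly between O(n^(2/3)) and O(n¹⁰) ✓
  B. 100 — O(1) does not grow strictly faster than f(n)
  C. 2ⁿ — O(2ⁿ) does not grow strictly slower than h(n)
  D. 17 — O(1) does not grow strictly faster than f(n)

Only option A (2n log(n)) lies strictly between.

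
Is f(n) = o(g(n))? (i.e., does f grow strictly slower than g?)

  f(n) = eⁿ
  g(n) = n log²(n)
False

f(n) = eⁿ is O(eⁿ), and g(n) = n log²(n) is O(n log² n).
Since O(eⁿ) grows faster than or equal to O(n log² n), f(n) = o(g(n)) is false.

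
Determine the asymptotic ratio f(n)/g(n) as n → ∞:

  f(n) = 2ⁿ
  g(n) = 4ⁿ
0

Since 2ⁿ (O(2ⁿ)) grows slower than 4ⁿ (O(4ⁿ)),
the ratio f(n)/g(n) → 0 as n → ∞.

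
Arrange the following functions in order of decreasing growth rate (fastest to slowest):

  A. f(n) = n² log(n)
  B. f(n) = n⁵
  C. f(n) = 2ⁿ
C > B > A

Comparing growth rates:
C = 2ⁿ is O(2ⁿ)
B = n⁵ is O(n⁵)
A = n² log(n) is O(n² log n)

Therefore, the order from fastest to slowest is: C > B > A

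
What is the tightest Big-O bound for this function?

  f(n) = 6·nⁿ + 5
O(nⁿ)

The dominant term in 6·nⁿ + 5 is 6·nⁿ, which is Θ(nⁿ).
Lower-order terms (5) are asymptotically negligible.
Constants are absorbed, so the tightest bound is O(nⁿ).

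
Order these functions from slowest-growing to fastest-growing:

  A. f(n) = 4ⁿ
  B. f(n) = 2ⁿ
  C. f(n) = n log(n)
C < B < A

Comparing growth rates:
C = n log(n) is O(n log n)
B = 2ⁿ is O(2ⁿ)
A = 4ⁿ is O(4ⁿ)

Therefore, the order from slowest to fastest is: C < B < A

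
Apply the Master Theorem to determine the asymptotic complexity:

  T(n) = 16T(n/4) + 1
Θ(n²)

Master Theorem: a = 16, b = 4, f(n) = 1.
Compute the critical exponent d = log₄(16) = 2.
Compare f(n) = Θ(1) against n^d:
  k = 0 < d = 2, so f(n) = O(n^(d-ε)) — Case 1.
  The recursion cost dominates: T(n) = Θ(n^d) = Θ(n²).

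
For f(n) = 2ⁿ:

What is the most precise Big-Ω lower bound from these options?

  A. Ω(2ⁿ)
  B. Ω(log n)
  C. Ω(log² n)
A

f(n) = 2ⁿ is Ω(2ⁿ).
All listed options are valid Big-Ω bounds (lower bounds),
but Ω(2ⁿ) is the tightest (largest valid bound).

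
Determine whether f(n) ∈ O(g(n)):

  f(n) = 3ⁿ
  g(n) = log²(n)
False

f(n) = 3ⁿ is O(3ⁿ), and g(n) = log²(n) is O(log² n).
Since O(3ⁿ) grows faster than O(log² n), f(n) = O(g(n)) is false.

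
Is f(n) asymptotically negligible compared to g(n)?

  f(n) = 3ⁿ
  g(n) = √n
False

f(n) = 3ⁿ is O(3ⁿ), and g(n) = √n is O(√n).
Since O(3ⁿ) grows faster than or equal to O(√n), f(n) = o(g(n)) is false.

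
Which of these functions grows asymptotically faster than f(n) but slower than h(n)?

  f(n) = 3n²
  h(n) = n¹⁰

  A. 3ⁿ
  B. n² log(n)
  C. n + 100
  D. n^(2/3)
B

We need g(n) with 3n² = o(g(n)) and g(n) = o(n¹⁰), i.e. O(n²) ≺ g ≺ O(n¹⁰).
Check each option:
  A. 3ⁿ — O(3ⁿ) does not grow strictly slower than h(n)
  B. n² log(n) — O(n² log n) is strictly between O(n²) and O(n¹⁰) ✓
  C. n + 100 — O(n) does not grow strictly faster than f(n)
  D. n^(2/3) — O(n^(2/3)) does not grow strictly faster than f(n)

Only option B (n² log(n)) lies strictly between.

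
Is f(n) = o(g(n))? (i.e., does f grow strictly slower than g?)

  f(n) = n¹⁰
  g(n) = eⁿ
True

f(n) = n¹⁰ is O(n¹⁰), and g(n) = eⁿ is O(eⁿ).
Since O(n¹⁰) grows strictly slower than O(eⁿ), f(n) = o(g(n)) is true.
This means lim(n→∞) f(n)/g(n) = 0.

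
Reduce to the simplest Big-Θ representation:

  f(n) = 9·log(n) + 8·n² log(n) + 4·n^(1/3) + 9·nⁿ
Θ(nⁿ)

Order the terms by growth rate: 9·log(n) ≺ 4·n^(1/3) ≺ 8·n² log(n) ≺ 9·nⁿ.
The fastest-growing term 9·nⁿ dominates as n → ∞; dropping its constant factor gives Θ(nⁿ).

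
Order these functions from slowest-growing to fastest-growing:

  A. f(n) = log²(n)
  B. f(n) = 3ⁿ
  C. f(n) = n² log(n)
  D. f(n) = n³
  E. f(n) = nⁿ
A < C < D < B < E

Comparing growth rates:
A = log²(n) is O(log² n)
C = n² log(n) is O(n² log n)
D = n³ is O(n³)
B = 3ⁿ is O(3ⁿ)
E = nⁿ is O(nⁿ)

Therefore, the order from slowest to fastest is: A < C < D < B < E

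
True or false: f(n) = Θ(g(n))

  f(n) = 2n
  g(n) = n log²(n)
False

f(n) = 2n is O(n), and g(n) = n log²(n) is O(n log² n).
Since they have different growth rates, f(n) = Θ(g(n)) is false.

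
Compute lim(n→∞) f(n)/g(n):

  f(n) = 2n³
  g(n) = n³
2

Since 2n³ and n³ have the same growth rate (O(n³)),
the ratio converges to a constant: 2.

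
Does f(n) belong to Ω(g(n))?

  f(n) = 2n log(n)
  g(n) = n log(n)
True

f(n) = 2n log(n) and g(n) = n log(n) are both O(n log n).
Big-Ω permits equal growth rates (f ≥ c·g for some c > 0), so f(n) = Ω(g(n)) is true.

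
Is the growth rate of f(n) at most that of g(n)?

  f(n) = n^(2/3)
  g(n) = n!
True

f(n) = n^(2/3) is O(n^(2/3)), and g(n) = n! is O(n!).
Since O(n^(2/3)) ⊆ O(n!) (f grows no faster than g), f(n) = O(g(n)) is true.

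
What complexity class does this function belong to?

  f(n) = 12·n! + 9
O(n!)

The dominant term in 12·n! + 9 is 12·n!, which is Θ(n!).
Lower-order terms (9) are asymptotically negligible.
Constants are absorbed, so the tightest bound is O(n!).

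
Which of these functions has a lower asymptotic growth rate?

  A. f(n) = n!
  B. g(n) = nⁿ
A

f(n) = n! is O(n!), while g(n) = nⁿ is O(nⁿ).
Since O(n!) grows slower than O(nⁿ), f(n) is dominated.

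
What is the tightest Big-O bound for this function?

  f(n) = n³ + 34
O(n³)

The dominant term in n³ + 34 is n³, which is Θ(n³).
Lower-order terms (34) are asymptotically negligible.
Constants are absorbed, so the tightest bound is O(n³).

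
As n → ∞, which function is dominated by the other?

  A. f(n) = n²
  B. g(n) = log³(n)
B

f(n) = n² is O(n²), while g(n) = log³(n) is O(log³ n).
Since O(log³ n) grows slower than O(n²), g(n) is dominated.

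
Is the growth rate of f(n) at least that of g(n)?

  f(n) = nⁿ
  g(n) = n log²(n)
True

f(n) = nⁿ is O(nⁿ), and g(n) = n log²(n) is O(n log² n).
Since O(nⁿ) grows at least as fast as O(n log² n), f(n) = Ω(g(n)) is true.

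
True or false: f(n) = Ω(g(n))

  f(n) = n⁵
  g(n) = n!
False

f(n) = n⁵ is O(n⁵), and g(n) = n! is O(n!).
Since O(n⁵) grows slower than O(n!), f(n) = Ω(g(n)) is false.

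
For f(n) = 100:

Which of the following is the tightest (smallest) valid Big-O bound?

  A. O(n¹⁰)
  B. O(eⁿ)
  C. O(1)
C

f(n) = 100 is O(1).
All listed options are valid Big-O bounds (upper bounds),
but O(1) is the tightest (smallest valid bound).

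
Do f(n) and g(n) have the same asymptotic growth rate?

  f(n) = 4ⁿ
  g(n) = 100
False

f(n) = 4ⁿ is O(4ⁿ), and g(n) = 100 is O(1).
Since they have different growth rates, f(n) = Θ(g(n)) is false.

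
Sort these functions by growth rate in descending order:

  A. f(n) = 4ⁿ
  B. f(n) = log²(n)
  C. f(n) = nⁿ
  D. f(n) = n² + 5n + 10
C > A > D > B

Comparing growth rates:
C = nⁿ is O(nⁿ)
A = 4ⁿ is O(4ⁿ)
D = n² + 5n + 10 is O(n²)
B = log²(n) is O(log² n)

Therefore, the order from fastest to slowest is: C > A > D > B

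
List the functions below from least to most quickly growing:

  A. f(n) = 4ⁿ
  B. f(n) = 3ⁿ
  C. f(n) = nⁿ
B < A < C

Comparing growth rates:
B = 3ⁿ is O(3ⁿ)
A = 4ⁿ is O(4ⁿ)
C = nⁿ is O(nⁿ)

Therefore, the order from slowest to fastest is: B < A < C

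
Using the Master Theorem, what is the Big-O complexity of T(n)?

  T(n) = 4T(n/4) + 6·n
Θ(n log n)

Master Theorem: a = 4, b = 4, f(n) = 6·n.
Compute the critical exponent d = log₄(4) = 1.
Compare f(n) = Θ(n) against n^d:
  k = 1 = d, so f(n) = Θ(n^d) — Case 2.
  Work is balanced across levels: T(n) = Θ(n^d log n) = Θ(n log n).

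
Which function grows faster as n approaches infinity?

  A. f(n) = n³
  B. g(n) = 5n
A

f(n) = n³ is O(n³), while g(n) = 5n is O(n).
Since O(n³) grows faster than O(n), f(n) dominates.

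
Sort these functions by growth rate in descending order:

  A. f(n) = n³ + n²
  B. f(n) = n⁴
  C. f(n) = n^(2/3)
B > A > C

Comparing growth rates:
B = n⁴ is O(n⁴)
A = n³ + n² is O(n³)
C = n^(2/3) is O(n^(2/3))

Therefore, the order from fastest to slowest is: B > A > C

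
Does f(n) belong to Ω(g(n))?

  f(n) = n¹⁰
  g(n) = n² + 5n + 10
True

f(n) = n¹⁰ is O(n¹⁰), and g(n) = n² + 5n + 10 is O(n²).
Since O(n¹⁰) grows at least as fast as O(n²), f(n) = Ω(g(n)) is true.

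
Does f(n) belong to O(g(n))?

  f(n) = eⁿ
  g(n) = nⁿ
True

f(n) = eⁿ is O(eⁿ), and g(n) = nⁿ is O(nⁿ).
Since O(eⁿ) ⊆ O(nⁿ) (f grows no faster than g), f(n) = O(g(n)) is true.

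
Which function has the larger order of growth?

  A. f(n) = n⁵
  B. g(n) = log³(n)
A

f(n) = n⁵ is O(n⁵), while g(n) = log³(n) is O(log³ n).
Since O(n⁵) grows faster than O(log³ n), f(n) dominates.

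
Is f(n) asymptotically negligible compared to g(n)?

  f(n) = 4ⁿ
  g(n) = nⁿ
True

f(n) = 4ⁿ is O(4ⁿ), and g(n) = nⁿ is O(nⁿ).
Since O(4ⁿ) grows strictly slower than O(nⁿ), f(n) = o(g(n)) is true.
This means lim(n→∞) f(n)/g(n) = 0.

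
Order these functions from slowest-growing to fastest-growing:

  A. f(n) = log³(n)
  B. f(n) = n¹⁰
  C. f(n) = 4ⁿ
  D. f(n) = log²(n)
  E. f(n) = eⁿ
D < A < B < E < C

Comparing growth rates:
D = log²(n) is O(log² n)
A = log³(n) is O(log³ n)
B = n¹⁰ is O(n¹⁰)
E = eⁿ is O(eⁿ)
C = 4ⁿ is O(4ⁿ)

Therefore, the order from slowest to fastest is: D < A < B < E < C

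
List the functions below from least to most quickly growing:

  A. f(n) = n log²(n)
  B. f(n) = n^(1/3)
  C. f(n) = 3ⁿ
B < A < C

Comparing growth rates:
B = n^(1/3) is O(n^(1/3))
A = n log²(n) is O(n log² n)
C = 3ⁿ is O(3ⁿ)

Therefore, the order from slowest to fastest is: B < A < C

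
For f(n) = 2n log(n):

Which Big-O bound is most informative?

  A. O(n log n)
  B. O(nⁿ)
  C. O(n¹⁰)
A

f(n) = 2n log(n) is O(n log n).
All listed options are valid Big-O bounds (upper bounds),
but O(n log n) is the tightest (smallest valid bound).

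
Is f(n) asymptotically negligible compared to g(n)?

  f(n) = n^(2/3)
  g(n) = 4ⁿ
True

f(n) = n^(2/3) is O(n^(2/3)), and g(n) = 4ⁿ is O(4ⁿ).
Since O(n^(2/3)) grows strictly slower than O(4ⁿ), f(n) = o(g(n)) is true.
This means lim(n→∞) f(n)/g(n) = 0.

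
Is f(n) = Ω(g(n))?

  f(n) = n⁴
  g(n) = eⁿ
False

f(n) = n⁴ is O(n⁴), and g(n) = eⁿ is O(eⁿ).
Since O(n⁴) grows slower than O(eⁿ), f(n) = Ω(g(n)) is false.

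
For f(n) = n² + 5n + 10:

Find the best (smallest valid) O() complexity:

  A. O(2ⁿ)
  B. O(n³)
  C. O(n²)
C

f(n) = n² + 5n + 10 is O(n²).
All listed options are valid Big-O bounds (upper bounds),
but O(n²) is the tightest (smallest valid bound).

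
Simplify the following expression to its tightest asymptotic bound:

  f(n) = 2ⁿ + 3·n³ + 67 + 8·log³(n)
Θ(2ⁿ)

Order the terms by growth rate: 67 ≺ 8·log³(n) ≺ 3·n³ ≺ 2ⁿ.
The fastest-growing term 2ⁿ dominates as n → ∞; dropping its constant factor gives Θ(2ⁿ).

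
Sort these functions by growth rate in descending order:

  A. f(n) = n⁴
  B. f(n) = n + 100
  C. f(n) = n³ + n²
A > C > B

Comparing growth rates:
A = n⁴ is O(n⁴)
C = n³ + n² is O(n³)
B = n + 100 is O(n)

Therefore, the order from fastest to slowest is: A > C > B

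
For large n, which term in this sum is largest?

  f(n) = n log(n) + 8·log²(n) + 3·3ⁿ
3·3ⁿ

Looking at each term:
  - n log(n) is O(n log n)
  - 8·log²(n) is O(log² n)
  - 3·3ⁿ is O(3ⁿ)

The term 3·3ⁿ (O(3ⁿ)) grows fastest and dominates all others.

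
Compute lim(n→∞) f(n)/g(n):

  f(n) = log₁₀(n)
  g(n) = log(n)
1/log(10)

Since log₁₀(n) and log(n) have the same growth rate (O(log n)),
the ratio converges to a constant: 1/log(10).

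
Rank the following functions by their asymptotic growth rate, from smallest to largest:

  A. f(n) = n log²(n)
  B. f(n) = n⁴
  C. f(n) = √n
C < A < B

Comparing growth rates:
C = √n is O(√n)
A = n log²(n) is O(n log² n)
B = n⁴ is O(n⁴)

Therefore, the order from slowest to fastest is: C < A < B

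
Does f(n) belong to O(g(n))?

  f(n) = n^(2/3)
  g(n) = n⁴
True

f(n) = n^(2/3) is O(n^(2/3)), and g(n) = n⁴ is O(n⁴).
Since O(n^(2/3)) ⊆ O(n⁴) (f grows no faster than g), f(n) = O(g(n)) is true.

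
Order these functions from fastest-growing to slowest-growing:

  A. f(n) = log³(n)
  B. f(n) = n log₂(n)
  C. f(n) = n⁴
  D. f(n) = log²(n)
C > B > A > D

Comparing growth rates:
C = n⁴ is O(n⁴)
B = n log₂(n) is O(n log n)
A = log³(n) is O(log³ n)
D = log²(n) is O(log² n)

Therefore, the order from fastest to slowest is: C > B > A > D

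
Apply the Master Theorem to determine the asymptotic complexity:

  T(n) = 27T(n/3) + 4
Θ(n³)

Master Theorem: a = 27, b = 3, f(n) = 4.
Compute the critical exponent d = log₃(27) = 3.
Compare f(n) = Θ(1) against n^d:
  k = 0 < d = 3, so f(n) = O(n^(d-ε)) — Case 1.
  The recursion cost dominates: T(n) = Θ(n^d) = Θ(n³).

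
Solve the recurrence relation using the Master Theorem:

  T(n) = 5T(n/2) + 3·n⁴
Θ(n⁴)

Master Theorem: a = 5, b = 2, f(n) = 3·n⁴.
Compute the critical exponent d = log₂(5) = 2.322.
Compare f(n) = Θ(n⁴) against n^d:
  k = 4 > d = 2.322, so f(n) = Ω(n^(d+ε)) — Case 3.
  Regularity: a·(n/b)^4/n^4 = a/b^4 = 5/16 < 1 ✓.
  The top-level work dominates: T(n) = Θ(f(n)) = Θ(n⁴).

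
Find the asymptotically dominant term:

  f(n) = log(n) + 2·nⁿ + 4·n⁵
2·nⁿ

Looking at each term:
  - log(n) is O(log n)
  - 2·nⁿ is O(nⁿ)
  - 4·n⁵ is O(n⁵)

The term 2·nⁿ (O(nⁿ)) grows fastest and dominates all others.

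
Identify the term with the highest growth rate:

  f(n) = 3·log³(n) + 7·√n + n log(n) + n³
n³

Looking at each term:
  - 3·log³(n) is O(log³ n)
  - 7·√n is O(√n)
  - n log(n) is O(n log n)
  - n³ is O(n³)

The term n³ (O(n³)) grows fastest and dominates all others.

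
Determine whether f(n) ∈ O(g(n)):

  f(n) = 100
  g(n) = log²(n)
True

f(n) = 100 is O(1), and g(n) = log²(n) is O(log² n).
Since O(1) ⊆ O(log² n) (f grows no faster than g), f(n) = O(g(n)) is true.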